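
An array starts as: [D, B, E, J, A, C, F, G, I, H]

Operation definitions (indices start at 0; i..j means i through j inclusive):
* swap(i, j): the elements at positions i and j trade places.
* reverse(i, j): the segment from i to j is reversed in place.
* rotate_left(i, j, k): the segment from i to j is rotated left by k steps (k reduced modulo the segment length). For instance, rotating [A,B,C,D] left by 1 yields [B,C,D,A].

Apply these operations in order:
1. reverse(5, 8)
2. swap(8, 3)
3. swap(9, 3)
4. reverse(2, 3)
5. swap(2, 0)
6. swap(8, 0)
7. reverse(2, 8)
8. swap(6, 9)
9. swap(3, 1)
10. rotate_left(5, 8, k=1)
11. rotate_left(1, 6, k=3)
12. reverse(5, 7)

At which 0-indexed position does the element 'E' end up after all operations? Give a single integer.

Answer: 3

Derivation:
After 1 (reverse(5, 8)): [D, B, E, J, A, I, G, F, C, H]
After 2 (swap(8, 3)): [D, B, E, C, A, I, G, F, J, H]
After 3 (swap(9, 3)): [D, B, E, H, A, I, G, F, J, C]
After 4 (reverse(2, 3)): [D, B, H, E, A, I, G, F, J, C]
After 5 (swap(2, 0)): [H, B, D, E, A, I, G, F, J, C]
After 6 (swap(8, 0)): [J, B, D, E, A, I, G, F, H, C]
After 7 (reverse(2, 8)): [J, B, H, F, G, I, A, E, D, C]
After 8 (swap(6, 9)): [J, B, H, F, G, I, C, E, D, A]
After 9 (swap(3, 1)): [J, F, H, B, G, I, C, E, D, A]
After 10 (rotate_left(5, 8, k=1)): [J, F, H, B, G, C, E, D, I, A]
After 11 (rotate_left(1, 6, k=3)): [J, G, C, E, F, H, B, D, I, A]
After 12 (reverse(5, 7)): [J, G, C, E, F, D, B, H, I, A]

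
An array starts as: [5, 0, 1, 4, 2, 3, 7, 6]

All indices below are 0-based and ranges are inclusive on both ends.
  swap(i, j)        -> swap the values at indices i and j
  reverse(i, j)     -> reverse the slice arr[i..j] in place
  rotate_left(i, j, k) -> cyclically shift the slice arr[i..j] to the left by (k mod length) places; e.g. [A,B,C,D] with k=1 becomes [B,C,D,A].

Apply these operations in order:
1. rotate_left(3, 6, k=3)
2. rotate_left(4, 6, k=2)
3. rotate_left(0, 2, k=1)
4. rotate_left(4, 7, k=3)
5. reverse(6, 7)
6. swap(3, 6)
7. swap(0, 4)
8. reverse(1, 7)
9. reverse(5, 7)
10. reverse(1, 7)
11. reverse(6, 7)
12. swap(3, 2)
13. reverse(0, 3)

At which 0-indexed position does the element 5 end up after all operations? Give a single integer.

Answer: 0

Derivation:
After 1 (rotate_left(3, 6, k=3)): [5, 0, 1, 7, 4, 2, 3, 6]
After 2 (rotate_left(4, 6, k=2)): [5, 0, 1, 7, 3, 4, 2, 6]
After 3 (rotate_left(0, 2, k=1)): [0, 1, 5, 7, 3, 4, 2, 6]
After 4 (rotate_left(4, 7, k=3)): [0, 1, 5, 7, 6, 3, 4, 2]
After 5 (reverse(6, 7)): [0, 1, 5, 7, 6, 3, 2, 4]
After 6 (swap(3, 6)): [0, 1, 5, 2, 6, 3, 7, 4]
After 7 (swap(0, 4)): [6, 1, 5, 2, 0, 3, 7, 4]
After 8 (reverse(1, 7)): [6, 4, 7, 3, 0, 2, 5, 1]
After 9 (reverse(5, 7)): [6, 4, 7, 3, 0, 1, 5, 2]
After 10 (reverse(1, 7)): [6, 2, 5, 1, 0, 3, 7, 4]
After 11 (reverse(6, 7)): [6, 2, 5, 1, 0, 3, 4, 7]
After 12 (swap(3, 2)): [6, 2, 1, 5, 0, 3, 4, 7]
After 13 (reverse(0, 3)): [5, 1, 2, 6, 0, 3, 4, 7]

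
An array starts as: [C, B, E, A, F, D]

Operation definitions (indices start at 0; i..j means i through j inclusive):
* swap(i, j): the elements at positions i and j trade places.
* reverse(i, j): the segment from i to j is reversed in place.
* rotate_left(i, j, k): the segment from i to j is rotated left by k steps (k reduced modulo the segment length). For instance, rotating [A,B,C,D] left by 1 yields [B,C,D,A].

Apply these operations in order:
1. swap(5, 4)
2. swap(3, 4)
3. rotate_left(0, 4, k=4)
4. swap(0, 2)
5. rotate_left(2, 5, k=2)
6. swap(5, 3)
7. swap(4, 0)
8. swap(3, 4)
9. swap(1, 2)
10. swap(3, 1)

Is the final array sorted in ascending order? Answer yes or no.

After 1 (swap(5, 4)): [C, B, E, A, D, F]
After 2 (swap(3, 4)): [C, B, E, D, A, F]
After 3 (rotate_left(0, 4, k=4)): [A, C, B, E, D, F]
After 4 (swap(0, 2)): [B, C, A, E, D, F]
After 5 (rotate_left(2, 5, k=2)): [B, C, D, F, A, E]
After 6 (swap(5, 3)): [B, C, D, E, A, F]
After 7 (swap(4, 0)): [A, C, D, E, B, F]
After 8 (swap(3, 4)): [A, C, D, B, E, F]
After 9 (swap(1, 2)): [A, D, C, B, E, F]
After 10 (swap(3, 1)): [A, B, C, D, E, F]

Answer: yes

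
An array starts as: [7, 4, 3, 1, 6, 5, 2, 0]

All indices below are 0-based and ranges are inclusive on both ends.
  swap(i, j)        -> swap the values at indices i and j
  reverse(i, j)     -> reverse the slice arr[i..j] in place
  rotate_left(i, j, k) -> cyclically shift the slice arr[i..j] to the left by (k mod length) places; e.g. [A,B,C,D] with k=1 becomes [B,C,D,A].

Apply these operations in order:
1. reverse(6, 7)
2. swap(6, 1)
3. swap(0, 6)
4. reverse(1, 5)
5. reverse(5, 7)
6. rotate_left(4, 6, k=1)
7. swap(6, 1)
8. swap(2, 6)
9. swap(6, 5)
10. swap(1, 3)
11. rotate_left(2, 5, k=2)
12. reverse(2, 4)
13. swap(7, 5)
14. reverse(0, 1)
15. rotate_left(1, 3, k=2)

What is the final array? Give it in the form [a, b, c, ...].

Answer: [1, 6, 4, 5, 2, 0, 7, 3]

Derivation:
After 1 (reverse(6, 7)): [7, 4, 3, 1, 6, 5, 0, 2]
After 2 (swap(6, 1)): [7, 0, 3, 1, 6, 5, 4, 2]
After 3 (swap(0, 6)): [4, 0, 3, 1, 6, 5, 7, 2]
After 4 (reverse(1, 5)): [4, 5, 6, 1, 3, 0, 7, 2]
After 5 (reverse(5, 7)): [4, 5, 6, 1, 3, 2, 7, 0]
After 6 (rotate_left(4, 6, k=1)): [4, 5, 6, 1, 2, 7, 3, 0]
After 7 (swap(6, 1)): [4, 3, 6, 1, 2, 7, 5, 0]
After 8 (swap(2, 6)): [4, 3, 5, 1, 2, 7, 6, 0]
After 9 (swap(6, 5)): [4, 3, 5, 1, 2, 6, 7, 0]
After 10 (swap(1, 3)): [4, 1, 5, 3, 2, 6, 7, 0]
After 11 (rotate_left(2, 5, k=2)): [4, 1, 2, 6, 5, 3, 7, 0]
After 12 (reverse(2, 4)): [4, 1, 5, 6, 2, 3, 7, 0]
After 13 (swap(7, 5)): [4, 1, 5, 6, 2, 0, 7, 3]
After 14 (reverse(0, 1)): [1, 4, 5, 6, 2, 0, 7, 3]
After 15 (rotate_left(1, 3, k=2)): [1, 6, 4, 5, 2, 0, 7, 3]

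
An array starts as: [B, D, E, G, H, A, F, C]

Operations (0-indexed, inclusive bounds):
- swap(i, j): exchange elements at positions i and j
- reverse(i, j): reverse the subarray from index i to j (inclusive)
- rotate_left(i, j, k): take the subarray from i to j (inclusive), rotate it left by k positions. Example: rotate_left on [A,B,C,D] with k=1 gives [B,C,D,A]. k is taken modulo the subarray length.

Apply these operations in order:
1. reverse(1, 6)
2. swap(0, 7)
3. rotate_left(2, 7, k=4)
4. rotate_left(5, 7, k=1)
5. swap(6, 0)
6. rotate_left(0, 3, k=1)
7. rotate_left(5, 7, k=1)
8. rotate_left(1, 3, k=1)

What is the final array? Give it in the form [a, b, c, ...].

Answer: [F, B, E, D, A, C, H, G]

Derivation:
After 1 (reverse(1, 6)): [B, F, A, H, G, E, D, C]
After 2 (swap(0, 7)): [C, F, A, H, G, E, D, B]
After 3 (rotate_left(2, 7, k=4)): [C, F, D, B, A, H, G, E]
After 4 (rotate_left(5, 7, k=1)): [C, F, D, B, A, G, E, H]
After 5 (swap(6, 0)): [E, F, D, B, A, G, C, H]
After 6 (rotate_left(0, 3, k=1)): [F, D, B, E, A, G, C, H]
After 7 (rotate_left(5, 7, k=1)): [F, D, B, E, A, C, H, G]
After 8 (rotate_left(1, 3, k=1)): [F, B, E, D, A, C, H, G]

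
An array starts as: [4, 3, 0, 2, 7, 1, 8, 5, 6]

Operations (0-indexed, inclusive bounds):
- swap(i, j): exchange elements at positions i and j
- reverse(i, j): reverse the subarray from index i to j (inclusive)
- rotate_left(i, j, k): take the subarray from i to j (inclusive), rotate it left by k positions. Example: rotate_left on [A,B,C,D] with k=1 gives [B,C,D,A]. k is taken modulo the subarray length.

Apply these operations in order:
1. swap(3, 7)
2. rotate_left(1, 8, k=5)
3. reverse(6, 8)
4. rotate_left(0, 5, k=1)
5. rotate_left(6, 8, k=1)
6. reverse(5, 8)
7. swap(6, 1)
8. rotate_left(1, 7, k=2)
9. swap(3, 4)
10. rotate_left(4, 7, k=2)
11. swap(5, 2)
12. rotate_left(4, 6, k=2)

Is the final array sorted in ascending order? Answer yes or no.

Answer: no

Derivation:
After 1 (swap(3, 7)): [4, 3, 0, 5, 7, 1, 8, 2, 6]
After 2 (rotate_left(1, 8, k=5)): [4, 8, 2, 6, 3, 0, 5, 7, 1]
After 3 (reverse(6, 8)): [4, 8, 2, 6, 3, 0, 1, 7, 5]
After 4 (rotate_left(0, 5, k=1)): [8, 2, 6, 3, 0, 4, 1, 7, 5]
After 5 (rotate_left(6, 8, k=1)): [8, 2, 6, 3, 0, 4, 7, 5, 1]
After 6 (reverse(5, 8)): [8, 2, 6, 3, 0, 1, 5, 7, 4]
After 7 (swap(6, 1)): [8, 5, 6, 3, 0, 1, 2, 7, 4]
After 8 (rotate_left(1, 7, k=2)): [8, 3, 0, 1, 2, 7, 5, 6, 4]
After 9 (swap(3, 4)): [8, 3, 0, 2, 1, 7, 5, 6, 4]
After 10 (rotate_left(4, 7, k=2)): [8, 3, 0, 2, 5, 6, 1, 7, 4]
After 11 (swap(5, 2)): [8, 3, 6, 2, 5, 0, 1, 7, 4]
After 12 (rotate_left(4, 6, k=2)): [8, 3, 6, 2, 1, 5, 0, 7, 4]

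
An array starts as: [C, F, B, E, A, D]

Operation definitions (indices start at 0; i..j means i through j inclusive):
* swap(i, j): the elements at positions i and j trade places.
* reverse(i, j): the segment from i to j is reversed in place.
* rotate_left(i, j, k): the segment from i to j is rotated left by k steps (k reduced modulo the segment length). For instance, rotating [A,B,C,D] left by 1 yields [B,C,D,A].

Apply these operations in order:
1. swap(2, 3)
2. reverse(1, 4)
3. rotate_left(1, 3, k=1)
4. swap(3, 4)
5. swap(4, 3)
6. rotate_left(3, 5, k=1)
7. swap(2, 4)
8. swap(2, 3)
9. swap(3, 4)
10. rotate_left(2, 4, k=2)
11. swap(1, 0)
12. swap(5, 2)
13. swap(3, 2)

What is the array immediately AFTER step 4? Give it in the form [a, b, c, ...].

Answer: [C, B, E, F, A, D]

Derivation:
After 1 (swap(2, 3)): [C, F, E, B, A, D]
After 2 (reverse(1, 4)): [C, A, B, E, F, D]
After 3 (rotate_left(1, 3, k=1)): [C, B, E, A, F, D]
After 4 (swap(3, 4)): [C, B, E, F, A, D]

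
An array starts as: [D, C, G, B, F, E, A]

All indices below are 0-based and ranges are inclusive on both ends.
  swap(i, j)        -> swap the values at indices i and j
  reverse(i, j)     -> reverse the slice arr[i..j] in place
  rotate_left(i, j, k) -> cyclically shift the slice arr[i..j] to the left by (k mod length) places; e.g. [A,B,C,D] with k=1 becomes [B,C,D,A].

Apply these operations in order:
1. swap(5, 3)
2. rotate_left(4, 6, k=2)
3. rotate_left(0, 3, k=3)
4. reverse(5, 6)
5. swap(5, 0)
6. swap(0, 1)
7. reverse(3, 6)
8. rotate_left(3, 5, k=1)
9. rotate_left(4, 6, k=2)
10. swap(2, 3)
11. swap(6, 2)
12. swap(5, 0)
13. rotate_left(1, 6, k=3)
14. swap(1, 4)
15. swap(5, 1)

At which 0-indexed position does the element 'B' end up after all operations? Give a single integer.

After 1 (swap(5, 3)): [D, C, G, E, F, B, A]
After 2 (rotate_left(4, 6, k=2)): [D, C, G, E, A, F, B]
After 3 (rotate_left(0, 3, k=3)): [E, D, C, G, A, F, B]
After 4 (reverse(5, 6)): [E, D, C, G, A, B, F]
After 5 (swap(5, 0)): [B, D, C, G, A, E, F]
After 6 (swap(0, 1)): [D, B, C, G, A, E, F]
After 7 (reverse(3, 6)): [D, B, C, F, E, A, G]
After 8 (rotate_left(3, 5, k=1)): [D, B, C, E, A, F, G]
After 9 (rotate_left(4, 6, k=2)): [D, B, C, E, G, A, F]
After 10 (swap(2, 3)): [D, B, E, C, G, A, F]
After 11 (swap(6, 2)): [D, B, F, C, G, A, E]
After 12 (swap(5, 0)): [A, B, F, C, G, D, E]
After 13 (rotate_left(1, 6, k=3)): [A, G, D, E, B, F, C]
After 14 (swap(1, 4)): [A, B, D, E, G, F, C]
After 15 (swap(5, 1)): [A, F, D, E, G, B, C]

Answer: 5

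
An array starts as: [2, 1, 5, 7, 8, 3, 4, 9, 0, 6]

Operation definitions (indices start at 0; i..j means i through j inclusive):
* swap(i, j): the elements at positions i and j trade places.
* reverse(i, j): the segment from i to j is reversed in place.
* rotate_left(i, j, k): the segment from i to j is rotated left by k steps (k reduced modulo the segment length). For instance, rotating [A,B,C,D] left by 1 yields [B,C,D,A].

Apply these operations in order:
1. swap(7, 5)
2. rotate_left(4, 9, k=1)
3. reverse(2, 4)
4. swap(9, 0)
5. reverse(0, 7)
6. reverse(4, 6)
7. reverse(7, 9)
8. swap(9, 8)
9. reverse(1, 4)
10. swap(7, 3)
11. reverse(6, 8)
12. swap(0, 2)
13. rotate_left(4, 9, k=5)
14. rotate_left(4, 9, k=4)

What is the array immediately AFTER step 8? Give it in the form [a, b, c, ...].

After 1 (swap(7, 5)): [2, 1, 5, 7, 8, 9, 4, 3, 0, 6]
After 2 (rotate_left(4, 9, k=1)): [2, 1, 5, 7, 9, 4, 3, 0, 6, 8]
After 3 (reverse(2, 4)): [2, 1, 9, 7, 5, 4, 3, 0, 6, 8]
After 4 (swap(9, 0)): [8, 1, 9, 7, 5, 4, 3, 0, 6, 2]
After 5 (reverse(0, 7)): [0, 3, 4, 5, 7, 9, 1, 8, 6, 2]
After 6 (reverse(4, 6)): [0, 3, 4, 5, 1, 9, 7, 8, 6, 2]
After 7 (reverse(7, 9)): [0, 3, 4, 5, 1, 9, 7, 2, 6, 8]
After 8 (swap(9, 8)): [0, 3, 4, 5, 1, 9, 7, 2, 8, 6]

Answer: [0, 3, 4, 5, 1, 9, 7, 2, 8, 6]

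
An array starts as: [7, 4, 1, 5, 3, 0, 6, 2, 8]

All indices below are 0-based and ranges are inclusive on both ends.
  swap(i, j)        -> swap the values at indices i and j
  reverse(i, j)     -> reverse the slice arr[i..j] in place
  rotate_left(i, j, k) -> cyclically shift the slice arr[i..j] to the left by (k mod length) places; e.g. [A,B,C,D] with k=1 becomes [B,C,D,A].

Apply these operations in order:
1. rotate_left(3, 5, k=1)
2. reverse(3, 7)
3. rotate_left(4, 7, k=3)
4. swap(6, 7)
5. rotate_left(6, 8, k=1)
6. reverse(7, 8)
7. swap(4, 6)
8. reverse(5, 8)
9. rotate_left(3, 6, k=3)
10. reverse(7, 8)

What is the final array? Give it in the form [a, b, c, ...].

Answer: [7, 4, 1, 0, 2, 5, 8, 6, 3]

Derivation:
After 1 (rotate_left(3, 5, k=1)): [7, 4, 1, 3, 0, 5, 6, 2, 8]
After 2 (reverse(3, 7)): [7, 4, 1, 2, 6, 5, 0, 3, 8]
After 3 (rotate_left(4, 7, k=3)): [7, 4, 1, 2, 3, 6, 5, 0, 8]
After 4 (swap(6, 7)): [7, 4, 1, 2, 3, 6, 0, 5, 8]
After 5 (rotate_left(6, 8, k=1)): [7, 4, 1, 2, 3, 6, 5, 8, 0]
After 6 (reverse(7, 8)): [7, 4, 1, 2, 3, 6, 5, 0, 8]
After 7 (swap(4, 6)): [7, 4, 1, 2, 5, 6, 3, 0, 8]
After 8 (reverse(5, 8)): [7, 4, 1, 2, 5, 8, 0, 3, 6]
After 9 (rotate_left(3, 6, k=3)): [7, 4, 1, 0, 2, 5, 8, 3, 6]
After 10 (reverse(7, 8)): [7, 4, 1, 0, 2, 5, 8, 6, 3]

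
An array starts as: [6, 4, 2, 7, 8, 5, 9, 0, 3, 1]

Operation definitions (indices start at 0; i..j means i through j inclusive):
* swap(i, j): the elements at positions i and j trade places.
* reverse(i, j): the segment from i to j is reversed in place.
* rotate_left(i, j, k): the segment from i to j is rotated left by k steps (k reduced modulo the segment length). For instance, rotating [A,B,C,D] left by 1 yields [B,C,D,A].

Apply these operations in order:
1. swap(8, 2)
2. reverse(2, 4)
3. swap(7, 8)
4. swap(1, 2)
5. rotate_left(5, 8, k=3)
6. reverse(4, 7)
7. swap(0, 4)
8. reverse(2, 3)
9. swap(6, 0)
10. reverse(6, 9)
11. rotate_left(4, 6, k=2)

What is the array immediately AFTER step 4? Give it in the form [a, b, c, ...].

Answer: [6, 8, 4, 7, 3, 5, 9, 2, 0, 1]

Derivation:
After 1 (swap(8, 2)): [6, 4, 3, 7, 8, 5, 9, 0, 2, 1]
After 2 (reverse(2, 4)): [6, 4, 8, 7, 3, 5, 9, 0, 2, 1]
After 3 (swap(7, 8)): [6, 4, 8, 7, 3, 5, 9, 2, 0, 1]
After 4 (swap(1, 2)): [6, 8, 4, 7, 3, 5, 9, 2, 0, 1]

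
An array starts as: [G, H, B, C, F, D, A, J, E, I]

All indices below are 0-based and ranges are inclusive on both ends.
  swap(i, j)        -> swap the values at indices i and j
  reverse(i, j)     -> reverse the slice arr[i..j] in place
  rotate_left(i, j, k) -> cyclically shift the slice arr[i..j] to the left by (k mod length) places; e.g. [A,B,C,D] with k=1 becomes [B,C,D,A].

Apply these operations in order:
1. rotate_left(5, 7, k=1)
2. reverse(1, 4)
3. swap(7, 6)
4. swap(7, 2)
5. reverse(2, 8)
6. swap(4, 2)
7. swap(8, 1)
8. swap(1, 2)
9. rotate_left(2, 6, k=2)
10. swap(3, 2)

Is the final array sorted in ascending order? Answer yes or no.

After 1 (rotate_left(5, 7, k=1)): [G, H, B, C, F, A, J, D, E, I]
After 2 (reverse(1, 4)): [G, F, C, B, H, A, J, D, E, I]
After 3 (swap(7, 6)): [G, F, C, B, H, A, D, J, E, I]
After 4 (swap(7, 2)): [G, F, J, B, H, A, D, C, E, I]
After 5 (reverse(2, 8)): [G, F, E, C, D, A, H, B, J, I]
After 6 (swap(4, 2)): [G, F, D, C, E, A, H, B, J, I]
After 7 (swap(8, 1)): [G, J, D, C, E, A, H, B, F, I]
After 8 (swap(1, 2)): [G, D, J, C, E, A, H, B, F, I]
After 9 (rotate_left(2, 6, k=2)): [G, D, E, A, H, J, C, B, F, I]
After 10 (swap(3, 2)): [G, D, A, E, H, J, C, B, F, I]

Answer: no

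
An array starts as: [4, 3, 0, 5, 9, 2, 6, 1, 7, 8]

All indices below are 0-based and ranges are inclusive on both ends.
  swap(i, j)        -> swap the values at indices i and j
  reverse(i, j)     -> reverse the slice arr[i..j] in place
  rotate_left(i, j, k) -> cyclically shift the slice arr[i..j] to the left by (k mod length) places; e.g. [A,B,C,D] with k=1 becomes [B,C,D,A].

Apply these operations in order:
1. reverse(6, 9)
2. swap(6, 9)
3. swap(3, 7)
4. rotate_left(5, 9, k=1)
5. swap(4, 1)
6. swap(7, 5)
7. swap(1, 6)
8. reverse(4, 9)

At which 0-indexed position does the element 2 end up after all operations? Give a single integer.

After 1 (reverse(6, 9)): [4, 3, 0, 5, 9, 2, 8, 7, 1, 6]
After 2 (swap(6, 9)): [4, 3, 0, 5, 9, 2, 6, 7, 1, 8]
After 3 (swap(3, 7)): [4, 3, 0, 7, 9, 2, 6, 5, 1, 8]
After 4 (rotate_left(5, 9, k=1)): [4, 3, 0, 7, 9, 6, 5, 1, 8, 2]
After 5 (swap(4, 1)): [4, 9, 0, 7, 3, 6, 5, 1, 8, 2]
After 6 (swap(7, 5)): [4, 9, 0, 7, 3, 1, 5, 6, 8, 2]
After 7 (swap(1, 6)): [4, 5, 0, 7, 3, 1, 9, 6, 8, 2]
After 8 (reverse(4, 9)): [4, 5, 0, 7, 2, 8, 6, 9, 1, 3]

Answer: 4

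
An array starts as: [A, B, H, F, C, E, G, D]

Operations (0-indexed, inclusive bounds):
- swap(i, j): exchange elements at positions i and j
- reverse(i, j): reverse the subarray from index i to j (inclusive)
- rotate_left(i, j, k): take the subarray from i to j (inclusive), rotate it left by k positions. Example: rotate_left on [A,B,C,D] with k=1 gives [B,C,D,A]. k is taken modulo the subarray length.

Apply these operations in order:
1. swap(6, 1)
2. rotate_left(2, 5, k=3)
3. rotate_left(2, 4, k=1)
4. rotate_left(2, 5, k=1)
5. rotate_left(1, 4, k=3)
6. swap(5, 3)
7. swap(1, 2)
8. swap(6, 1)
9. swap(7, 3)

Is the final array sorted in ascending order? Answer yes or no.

Answer: yes

Derivation:
After 1 (swap(6, 1)): [A, G, H, F, C, E, B, D]
After 2 (rotate_left(2, 5, k=3)): [A, G, E, H, F, C, B, D]
After 3 (rotate_left(2, 4, k=1)): [A, G, H, F, E, C, B, D]
After 4 (rotate_left(2, 5, k=1)): [A, G, F, E, C, H, B, D]
After 5 (rotate_left(1, 4, k=3)): [A, C, G, F, E, H, B, D]
After 6 (swap(5, 3)): [A, C, G, H, E, F, B, D]
After 7 (swap(1, 2)): [A, G, C, H, E, F, B, D]
After 8 (swap(6, 1)): [A, B, C, H, E, F, G, D]
After 9 (swap(7, 3)): [A, B, C, D, E, F, G, H]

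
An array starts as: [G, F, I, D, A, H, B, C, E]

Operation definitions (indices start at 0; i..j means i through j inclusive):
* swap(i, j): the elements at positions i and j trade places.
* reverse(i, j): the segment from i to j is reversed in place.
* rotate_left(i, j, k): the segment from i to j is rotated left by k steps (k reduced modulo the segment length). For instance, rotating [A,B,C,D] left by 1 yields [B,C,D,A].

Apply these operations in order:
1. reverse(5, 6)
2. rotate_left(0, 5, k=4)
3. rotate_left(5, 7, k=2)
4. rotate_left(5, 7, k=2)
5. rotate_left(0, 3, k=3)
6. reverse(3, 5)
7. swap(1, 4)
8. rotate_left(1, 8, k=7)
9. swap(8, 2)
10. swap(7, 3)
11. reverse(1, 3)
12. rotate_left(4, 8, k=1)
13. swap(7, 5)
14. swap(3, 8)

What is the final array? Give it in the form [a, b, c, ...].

After 1 (reverse(5, 6)): [G, F, I, D, A, B, H, C, E]
After 2 (rotate_left(0, 5, k=4)): [A, B, G, F, I, D, H, C, E]
After 3 (rotate_left(5, 7, k=2)): [A, B, G, F, I, C, D, H, E]
After 4 (rotate_left(5, 7, k=2)): [A, B, G, F, I, H, C, D, E]
After 5 (rotate_left(0, 3, k=3)): [F, A, B, G, I, H, C, D, E]
After 6 (reverse(3, 5)): [F, A, B, H, I, G, C, D, E]
After 7 (swap(1, 4)): [F, I, B, H, A, G, C, D, E]
After 8 (rotate_left(1, 8, k=7)): [F, E, I, B, H, A, G, C, D]
After 9 (swap(8, 2)): [F, E, D, B, H, A, G, C, I]
After 10 (swap(7, 3)): [F, E, D, C, H, A, G, B, I]
After 11 (reverse(1, 3)): [F, C, D, E, H, A, G, B, I]
After 12 (rotate_left(4, 8, k=1)): [F, C, D, E, A, G, B, I, H]
After 13 (swap(7, 5)): [F, C, D, E, A, I, B, G, H]
After 14 (swap(3, 8)): [F, C, D, H, A, I, B, G, E]

Answer: [F, C, D, H, A, I, B, G, E]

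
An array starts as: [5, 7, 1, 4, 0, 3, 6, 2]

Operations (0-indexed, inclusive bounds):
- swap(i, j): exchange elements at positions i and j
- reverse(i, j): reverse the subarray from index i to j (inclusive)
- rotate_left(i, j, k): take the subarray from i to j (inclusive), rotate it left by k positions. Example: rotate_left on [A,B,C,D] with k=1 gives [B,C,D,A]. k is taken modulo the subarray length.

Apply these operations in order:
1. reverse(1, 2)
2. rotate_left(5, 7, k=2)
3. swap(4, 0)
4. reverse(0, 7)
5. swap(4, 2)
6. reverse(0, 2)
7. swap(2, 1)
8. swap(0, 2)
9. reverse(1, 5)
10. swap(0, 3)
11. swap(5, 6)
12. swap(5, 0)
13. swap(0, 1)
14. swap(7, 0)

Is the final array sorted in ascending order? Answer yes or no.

After 1 (reverse(1, 2)): [5, 1, 7, 4, 0, 3, 6, 2]
After 2 (rotate_left(5, 7, k=2)): [5, 1, 7, 4, 0, 2, 3, 6]
After 3 (swap(4, 0)): [0, 1, 7, 4, 5, 2, 3, 6]
After 4 (reverse(0, 7)): [6, 3, 2, 5, 4, 7, 1, 0]
After 5 (swap(4, 2)): [6, 3, 4, 5, 2, 7, 1, 0]
After 6 (reverse(0, 2)): [4, 3, 6, 5, 2, 7, 1, 0]
After 7 (swap(2, 1)): [4, 6, 3, 5, 2, 7, 1, 0]
After 8 (swap(0, 2)): [3, 6, 4, 5, 2, 7, 1, 0]
After 9 (reverse(1, 5)): [3, 7, 2, 5, 4, 6, 1, 0]
After 10 (swap(0, 3)): [5, 7, 2, 3, 4, 6, 1, 0]
After 11 (swap(5, 6)): [5, 7, 2, 3, 4, 1, 6, 0]
After 12 (swap(5, 0)): [1, 7, 2, 3, 4, 5, 6, 0]
After 13 (swap(0, 1)): [7, 1, 2, 3, 4, 5, 6, 0]
After 14 (swap(7, 0)): [0, 1, 2, 3, 4, 5, 6, 7]

Answer: yes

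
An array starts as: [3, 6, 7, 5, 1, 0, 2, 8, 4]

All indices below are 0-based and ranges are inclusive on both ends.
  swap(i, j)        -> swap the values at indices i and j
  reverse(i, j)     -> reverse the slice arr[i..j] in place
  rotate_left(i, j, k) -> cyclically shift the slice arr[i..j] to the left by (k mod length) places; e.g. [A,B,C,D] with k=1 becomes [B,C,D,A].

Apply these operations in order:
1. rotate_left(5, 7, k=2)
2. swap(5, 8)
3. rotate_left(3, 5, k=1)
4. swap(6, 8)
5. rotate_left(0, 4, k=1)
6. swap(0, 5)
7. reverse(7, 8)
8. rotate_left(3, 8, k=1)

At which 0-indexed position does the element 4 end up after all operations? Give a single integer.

After 1 (rotate_left(5, 7, k=2)): [3, 6, 7, 5, 1, 8, 0, 2, 4]
After 2 (swap(5, 8)): [3, 6, 7, 5, 1, 4, 0, 2, 8]
After 3 (rotate_left(3, 5, k=1)): [3, 6, 7, 1, 4, 5, 0, 2, 8]
After 4 (swap(6, 8)): [3, 6, 7, 1, 4, 5, 8, 2, 0]
After 5 (rotate_left(0, 4, k=1)): [6, 7, 1, 4, 3, 5, 8, 2, 0]
After 6 (swap(0, 5)): [5, 7, 1, 4, 3, 6, 8, 2, 0]
After 7 (reverse(7, 8)): [5, 7, 1, 4, 3, 6, 8, 0, 2]
After 8 (rotate_left(3, 8, k=1)): [5, 7, 1, 3, 6, 8, 0, 2, 4]

Answer: 8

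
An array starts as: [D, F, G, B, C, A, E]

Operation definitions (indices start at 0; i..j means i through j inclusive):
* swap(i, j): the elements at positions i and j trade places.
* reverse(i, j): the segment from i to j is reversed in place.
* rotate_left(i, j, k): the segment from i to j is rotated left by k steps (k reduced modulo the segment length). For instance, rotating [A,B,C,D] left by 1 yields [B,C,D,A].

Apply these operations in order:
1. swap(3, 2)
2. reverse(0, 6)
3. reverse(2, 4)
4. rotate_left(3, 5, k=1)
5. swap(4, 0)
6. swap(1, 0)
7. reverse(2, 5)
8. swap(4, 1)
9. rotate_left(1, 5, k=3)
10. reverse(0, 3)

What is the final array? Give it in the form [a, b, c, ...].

Answer: [C, B, F, A, G, E, D]

Derivation:
After 1 (swap(3, 2)): [D, F, B, G, C, A, E]
After 2 (reverse(0, 6)): [E, A, C, G, B, F, D]
After 3 (reverse(2, 4)): [E, A, B, G, C, F, D]
After 4 (rotate_left(3, 5, k=1)): [E, A, B, C, F, G, D]
After 5 (swap(4, 0)): [F, A, B, C, E, G, D]
After 6 (swap(1, 0)): [A, F, B, C, E, G, D]
After 7 (reverse(2, 5)): [A, F, G, E, C, B, D]
After 8 (swap(4, 1)): [A, C, G, E, F, B, D]
After 9 (rotate_left(1, 5, k=3)): [A, F, B, C, G, E, D]
After 10 (reverse(0, 3)): [C, B, F, A, G, E, D]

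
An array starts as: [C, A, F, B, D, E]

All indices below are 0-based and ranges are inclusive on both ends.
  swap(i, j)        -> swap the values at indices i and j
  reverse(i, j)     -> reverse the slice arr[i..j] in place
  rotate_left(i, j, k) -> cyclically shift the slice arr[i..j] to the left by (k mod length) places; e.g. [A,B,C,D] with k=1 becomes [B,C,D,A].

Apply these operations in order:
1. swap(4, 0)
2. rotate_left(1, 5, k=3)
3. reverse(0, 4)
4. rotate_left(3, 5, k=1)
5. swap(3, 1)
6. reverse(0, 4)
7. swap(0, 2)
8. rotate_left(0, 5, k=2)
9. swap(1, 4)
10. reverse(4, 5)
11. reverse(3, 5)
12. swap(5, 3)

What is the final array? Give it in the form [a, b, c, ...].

Answer: [B, E, F, C, A, D]

Derivation:
After 1 (swap(4, 0)): [D, A, F, B, C, E]
After 2 (rotate_left(1, 5, k=3)): [D, C, E, A, F, B]
After 3 (reverse(0, 4)): [F, A, E, C, D, B]
After 4 (rotate_left(3, 5, k=1)): [F, A, E, D, B, C]
After 5 (swap(3, 1)): [F, D, E, A, B, C]
After 6 (reverse(0, 4)): [B, A, E, D, F, C]
After 7 (swap(0, 2)): [E, A, B, D, F, C]
After 8 (rotate_left(0, 5, k=2)): [B, D, F, C, E, A]
After 9 (swap(1, 4)): [B, E, F, C, D, A]
After 10 (reverse(4, 5)): [B, E, F, C, A, D]
After 11 (reverse(3, 5)): [B, E, F, D, A, C]
After 12 (swap(5, 3)): [B, E, F, C, A, D]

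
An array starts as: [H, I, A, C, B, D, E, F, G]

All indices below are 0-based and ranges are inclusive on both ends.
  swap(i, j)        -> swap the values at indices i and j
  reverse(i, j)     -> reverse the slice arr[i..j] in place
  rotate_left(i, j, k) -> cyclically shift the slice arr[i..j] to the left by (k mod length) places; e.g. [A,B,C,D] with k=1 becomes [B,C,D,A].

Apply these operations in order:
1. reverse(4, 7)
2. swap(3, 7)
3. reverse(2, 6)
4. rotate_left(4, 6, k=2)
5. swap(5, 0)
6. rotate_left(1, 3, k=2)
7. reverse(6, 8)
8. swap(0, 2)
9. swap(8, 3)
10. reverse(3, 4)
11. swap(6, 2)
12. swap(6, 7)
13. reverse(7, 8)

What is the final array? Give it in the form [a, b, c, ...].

After 1 (reverse(4, 7)): [H, I, A, C, F, E, D, B, G]
After 2 (swap(3, 7)): [H, I, A, B, F, E, D, C, G]
After 3 (reverse(2, 6)): [H, I, D, E, F, B, A, C, G]
After 4 (rotate_left(4, 6, k=2)): [H, I, D, E, A, F, B, C, G]
After 5 (swap(5, 0)): [F, I, D, E, A, H, B, C, G]
After 6 (rotate_left(1, 3, k=2)): [F, E, I, D, A, H, B, C, G]
After 7 (reverse(6, 8)): [F, E, I, D, A, H, G, C, B]
After 8 (swap(0, 2)): [I, E, F, D, A, H, G, C, B]
After 9 (swap(8, 3)): [I, E, F, B, A, H, G, C, D]
After 10 (reverse(3, 4)): [I, E, F, A, B, H, G, C, D]
After 11 (swap(6, 2)): [I, E, G, A, B, H, F, C, D]
After 12 (swap(6, 7)): [I, E, G, A, B, H, C, F, D]
After 13 (reverse(7, 8)): [I, E, G, A, B, H, C, D, F]

Answer: [I, E, G, A, B, H, C, D, F]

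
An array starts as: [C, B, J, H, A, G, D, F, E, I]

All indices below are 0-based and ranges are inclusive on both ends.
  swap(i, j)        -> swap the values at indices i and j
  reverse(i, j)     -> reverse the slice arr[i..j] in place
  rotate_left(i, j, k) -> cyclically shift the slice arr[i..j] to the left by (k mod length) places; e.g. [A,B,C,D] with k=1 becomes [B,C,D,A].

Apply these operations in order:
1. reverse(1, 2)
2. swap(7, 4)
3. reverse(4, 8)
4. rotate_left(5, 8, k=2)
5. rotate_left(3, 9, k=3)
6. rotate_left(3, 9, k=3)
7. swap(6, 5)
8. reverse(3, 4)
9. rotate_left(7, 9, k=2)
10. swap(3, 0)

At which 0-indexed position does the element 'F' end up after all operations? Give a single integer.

After 1 (reverse(1, 2)): [C, J, B, H, A, G, D, F, E, I]
After 2 (swap(7, 4)): [C, J, B, H, F, G, D, A, E, I]
After 3 (reverse(4, 8)): [C, J, B, H, E, A, D, G, F, I]
After 4 (rotate_left(5, 8, k=2)): [C, J, B, H, E, G, F, A, D, I]
After 5 (rotate_left(3, 9, k=3)): [C, J, B, F, A, D, I, H, E, G]
After 6 (rotate_left(3, 9, k=3)): [C, J, B, I, H, E, G, F, A, D]
After 7 (swap(6, 5)): [C, J, B, I, H, G, E, F, A, D]
After 8 (reverse(3, 4)): [C, J, B, H, I, G, E, F, A, D]
After 9 (rotate_left(7, 9, k=2)): [C, J, B, H, I, G, E, D, F, A]
After 10 (swap(3, 0)): [H, J, B, C, I, G, E, D, F, A]

Answer: 8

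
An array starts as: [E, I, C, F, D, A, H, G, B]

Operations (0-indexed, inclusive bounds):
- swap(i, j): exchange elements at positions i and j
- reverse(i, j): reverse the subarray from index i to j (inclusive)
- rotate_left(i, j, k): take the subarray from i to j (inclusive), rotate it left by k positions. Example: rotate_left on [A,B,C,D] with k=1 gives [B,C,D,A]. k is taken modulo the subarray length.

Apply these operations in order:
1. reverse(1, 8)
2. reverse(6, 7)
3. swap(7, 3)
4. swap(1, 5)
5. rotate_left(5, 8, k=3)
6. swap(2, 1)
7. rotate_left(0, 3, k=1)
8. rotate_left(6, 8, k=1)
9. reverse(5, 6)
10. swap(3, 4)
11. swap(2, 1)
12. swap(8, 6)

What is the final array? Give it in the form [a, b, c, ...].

Answer: [G, F, D, A, E, C, B, H, I]

Derivation:
After 1 (reverse(1, 8)): [E, B, G, H, A, D, F, C, I]
After 2 (reverse(6, 7)): [E, B, G, H, A, D, C, F, I]
After 3 (swap(7, 3)): [E, B, G, F, A, D, C, H, I]
After 4 (swap(1, 5)): [E, D, G, F, A, B, C, H, I]
After 5 (rotate_left(5, 8, k=3)): [E, D, G, F, A, I, B, C, H]
After 6 (swap(2, 1)): [E, G, D, F, A, I, B, C, H]
After 7 (rotate_left(0, 3, k=1)): [G, D, F, E, A, I, B, C, H]
After 8 (rotate_left(6, 8, k=1)): [G, D, F, E, A, I, C, H, B]
After 9 (reverse(5, 6)): [G, D, F, E, A, C, I, H, B]
After 10 (swap(3, 4)): [G, D, F, A, E, C, I, H, B]
After 11 (swap(2, 1)): [G, F, D, A, E, C, I, H, B]
After 12 (swap(8, 6)): [G, F, D, A, E, C, B, H, I]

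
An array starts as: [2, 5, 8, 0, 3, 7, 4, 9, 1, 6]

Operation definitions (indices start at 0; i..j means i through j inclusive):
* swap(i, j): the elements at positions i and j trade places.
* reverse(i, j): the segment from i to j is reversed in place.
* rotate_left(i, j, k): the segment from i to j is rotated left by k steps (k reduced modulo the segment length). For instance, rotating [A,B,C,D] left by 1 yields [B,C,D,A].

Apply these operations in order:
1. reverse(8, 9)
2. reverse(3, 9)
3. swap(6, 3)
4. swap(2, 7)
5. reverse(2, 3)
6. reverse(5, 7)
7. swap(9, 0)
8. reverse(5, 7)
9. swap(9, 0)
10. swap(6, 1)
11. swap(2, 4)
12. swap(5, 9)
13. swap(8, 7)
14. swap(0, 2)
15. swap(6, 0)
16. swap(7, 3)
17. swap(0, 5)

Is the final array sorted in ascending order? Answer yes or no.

Answer: yes

Derivation:
After 1 (reverse(8, 9)): [2, 5, 8, 0, 3, 7, 4, 9, 6, 1]
After 2 (reverse(3, 9)): [2, 5, 8, 1, 6, 9, 4, 7, 3, 0]
After 3 (swap(6, 3)): [2, 5, 8, 4, 6, 9, 1, 7, 3, 0]
After 4 (swap(2, 7)): [2, 5, 7, 4, 6, 9, 1, 8, 3, 0]
After 5 (reverse(2, 3)): [2, 5, 4, 7, 6, 9, 1, 8, 3, 0]
After 6 (reverse(5, 7)): [2, 5, 4, 7, 6, 8, 1, 9, 3, 0]
After 7 (swap(9, 0)): [0, 5, 4, 7, 6, 8, 1, 9, 3, 2]
After 8 (reverse(5, 7)): [0, 5, 4, 7, 6, 9, 1, 8, 3, 2]
After 9 (swap(9, 0)): [2, 5, 4, 7, 6, 9, 1, 8, 3, 0]
After 10 (swap(6, 1)): [2, 1, 4, 7, 6, 9, 5, 8, 3, 0]
After 11 (swap(2, 4)): [2, 1, 6, 7, 4, 9, 5, 8, 3, 0]
After 12 (swap(5, 9)): [2, 1, 6, 7, 4, 0, 5, 8, 3, 9]
After 13 (swap(8, 7)): [2, 1, 6, 7, 4, 0, 5, 3, 8, 9]
After 14 (swap(0, 2)): [6, 1, 2, 7, 4, 0, 5, 3, 8, 9]
After 15 (swap(6, 0)): [5, 1, 2, 7, 4, 0, 6, 3, 8, 9]
After 16 (swap(7, 3)): [5, 1, 2, 3, 4, 0, 6, 7, 8, 9]
After 17 (swap(0, 5)): [0, 1, 2, 3, 4, 5, 6, 7, 8, 9]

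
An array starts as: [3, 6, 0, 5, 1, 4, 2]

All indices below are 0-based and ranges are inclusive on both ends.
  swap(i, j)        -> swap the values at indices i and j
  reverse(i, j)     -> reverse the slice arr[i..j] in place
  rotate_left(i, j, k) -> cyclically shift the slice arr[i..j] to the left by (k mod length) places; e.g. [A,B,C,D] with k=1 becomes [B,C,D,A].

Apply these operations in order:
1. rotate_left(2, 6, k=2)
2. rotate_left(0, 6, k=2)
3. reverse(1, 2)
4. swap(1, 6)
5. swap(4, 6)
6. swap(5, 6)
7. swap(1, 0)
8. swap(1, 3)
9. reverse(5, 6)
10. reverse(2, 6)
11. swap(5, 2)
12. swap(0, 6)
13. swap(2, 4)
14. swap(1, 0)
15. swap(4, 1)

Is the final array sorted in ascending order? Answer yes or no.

Answer: yes

Derivation:
After 1 (rotate_left(2, 6, k=2)): [3, 6, 1, 4, 2, 0, 5]
After 2 (rotate_left(0, 6, k=2)): [1, 4, 2, 0, 5, 3, 6]
After 3 (reverse(1, 2)): [1, 2, 4, 0, 5, 3, 6]
After 4 (swap(1, 6)): [1, 6, 4, 0, 5, 3, 2]
After 5 (swap(4, 6)): [1, 6, 4, 0, 2, 3, 5]
After 6 (swap(5, 6)): [1, 6, 4, 0, 2, 5, 3]
After 7 (swap(1, 0)): [6, 1, 4, 0, 2, 5, 3]
After 8 (swap(1, 3)): [6, 0, 4, 1, 2, 5, 3]
After 9 (reverse(5, 6)): [6, 0, 4, 1, 2, 3, 5]
After 10 (reverse(2, 6)): [6, 0, 5, 3, 2, 1, 4]
After 11 (swap(5, 2)): [6, 0, 1, 3, 2, 5, 4]
After 12 (swap(0, 6)): [4, 0, 1, 3, 2, 5, 6]
After 13 (swap(2, 4)): [4, 0, 2, 3, 1, 5, 6]
After 14 (swap(1, 0)): [0, 4, 2, 3, 1, 5, 6]
After 15 (swap(4, 1)): [0, 1, 2, 3, 4, 5, 6]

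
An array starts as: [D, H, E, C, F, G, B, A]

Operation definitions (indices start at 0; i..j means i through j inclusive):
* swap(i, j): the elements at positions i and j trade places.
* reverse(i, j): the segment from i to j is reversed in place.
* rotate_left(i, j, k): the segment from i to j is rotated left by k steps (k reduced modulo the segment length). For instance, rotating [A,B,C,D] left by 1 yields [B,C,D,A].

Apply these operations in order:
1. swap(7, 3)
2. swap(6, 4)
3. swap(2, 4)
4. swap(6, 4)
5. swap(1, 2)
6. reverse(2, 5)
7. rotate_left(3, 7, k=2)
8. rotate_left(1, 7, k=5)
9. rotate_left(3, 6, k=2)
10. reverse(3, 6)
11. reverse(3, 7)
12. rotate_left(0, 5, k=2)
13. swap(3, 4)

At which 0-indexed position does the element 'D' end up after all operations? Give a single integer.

After 1 (swap(7, 3)): [D, H, E, A, F, G, B, C]
After 2 (swap(6, 4)): [D, H, E, A, B, G, F, C]
After 3 (swap(2, 4)): [D, H, B, A, E, G, F, C]
After 4 (swap(6, 4)): [D, H, B, A, F, G, E, C]
After 5 (swap(1, 2)): [D, B, H, A, F, G, E, C]
After 6 (reverse(2, 5)): [D, B, G, F, A, H, E, C]
After 7 (rotate_left(3, 7, k=2)): [D, B, G, H, E, C, F, A]
After 8 (rotate_left(1, 7, k=5)): [D, F, A, B, G, H, E, C]
After 9 (rotate_left(3, 6, k=2)): [D, F, A, H, E, B, G, C]
After 10 (reverse(3, 6)): [D, F, A, G, B, E, H, C]
After 11 (reverse(3, 7)): [D, F, A, C, H, E, B, G]
After 12 (rotate_left(0, 5, k=2)): [A, C, H, E, D, F, B, G]
After 13 (swap(3, 4)): [A, C, H, D, E, F, B, G]

Answer: 3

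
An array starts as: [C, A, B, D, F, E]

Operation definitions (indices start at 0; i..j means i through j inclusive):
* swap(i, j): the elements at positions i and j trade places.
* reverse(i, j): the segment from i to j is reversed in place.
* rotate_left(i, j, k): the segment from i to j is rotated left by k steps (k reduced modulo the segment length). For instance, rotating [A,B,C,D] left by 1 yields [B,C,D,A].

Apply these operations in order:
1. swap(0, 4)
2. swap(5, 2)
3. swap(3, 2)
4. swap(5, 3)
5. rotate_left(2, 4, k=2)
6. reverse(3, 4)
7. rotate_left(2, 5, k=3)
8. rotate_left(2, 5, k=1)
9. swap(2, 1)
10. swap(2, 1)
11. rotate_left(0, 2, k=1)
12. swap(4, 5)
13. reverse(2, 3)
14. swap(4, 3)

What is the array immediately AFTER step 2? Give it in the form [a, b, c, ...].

Answer: [F, A, E, D, C, B]

Derivation:
After 1 (swap(0, 4)): [F, A, B, D, C, E]
After 2 (swap(5, 2)): [F, A, E, D, C, B]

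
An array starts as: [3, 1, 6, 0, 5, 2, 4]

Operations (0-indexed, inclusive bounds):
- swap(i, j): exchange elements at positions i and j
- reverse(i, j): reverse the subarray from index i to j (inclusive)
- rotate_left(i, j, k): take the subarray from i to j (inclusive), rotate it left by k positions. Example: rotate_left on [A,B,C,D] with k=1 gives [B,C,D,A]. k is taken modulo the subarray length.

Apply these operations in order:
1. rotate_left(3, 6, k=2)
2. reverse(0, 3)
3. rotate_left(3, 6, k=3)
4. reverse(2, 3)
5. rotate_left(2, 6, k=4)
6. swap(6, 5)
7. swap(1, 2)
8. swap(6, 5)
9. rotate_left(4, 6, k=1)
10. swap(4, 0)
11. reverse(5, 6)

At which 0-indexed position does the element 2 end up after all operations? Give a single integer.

Answer: 4

Derivation:
After 1 (rotate_left(3, 6, k=2)): [3, 1, 6, 2, 4, 0, 5]
After 2 (reverse(0, 3)): [2, 6, 1, 3, 4, 0, 5]
After 3 (rotate_left(3, 6, k=3)): [2, 6, 1, 5, 3, 4, 0]
After 4 (reverse(2, 3)): [2, 6, 5, 1, 3, 4, 0]
After 5 (rotate_left(2, 6, k=4)): [2, 6, 0, 5, 1, 3, 4]
After 6 (swap(6, 5)): [2, 6, 0, 5, 1, 4, 3]
After 7 (swap(1, 2)): [2, 0, 6, 5, 1, 4, 3]
After 8 (swap(6, 5)): [2, 0, 6, 5, 1, 3, 4]
After 9 (rotate_left(4, 6, k=1)): [2, 0, 6, 5, 3, 4, 1]
After 10 (swap(4, 0)): [3, 0, 6, 5, 2, 4, 1]
After 11 (reverse(5, 6)): [3, 0, 6, 5, 2, 1, 4]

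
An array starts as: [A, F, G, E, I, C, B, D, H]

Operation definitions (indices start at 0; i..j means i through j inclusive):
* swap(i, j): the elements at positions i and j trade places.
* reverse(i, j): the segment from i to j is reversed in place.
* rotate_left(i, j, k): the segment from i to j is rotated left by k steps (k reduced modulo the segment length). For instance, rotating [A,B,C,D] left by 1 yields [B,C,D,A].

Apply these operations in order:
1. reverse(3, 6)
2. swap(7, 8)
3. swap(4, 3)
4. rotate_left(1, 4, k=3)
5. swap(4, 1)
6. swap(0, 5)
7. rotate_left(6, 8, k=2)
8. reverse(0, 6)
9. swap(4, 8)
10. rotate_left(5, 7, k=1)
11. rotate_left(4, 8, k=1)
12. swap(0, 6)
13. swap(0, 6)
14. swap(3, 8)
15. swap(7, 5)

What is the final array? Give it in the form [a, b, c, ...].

After 1 (reverse(3, 6)): [A, F, G, B, C, I, E, D, H]
After 2 (swap(7, 8)): [A, F, G, B, C, I, E, H, D]
After 3 (swap(4, 3)): [A, F, G, C, B, I, E, H, D]
After 4 (rotate_left(1, 4, k=3)): [A, B, F, G, C, I, E, H, D]
After 5 (swap(4, 1)): [A, C, F, G, B, I, E, H, D]
After 6 (swap(0, 5)): [I, C, F, G, B, A, E, H, D]
After 7 (rotate_left(6, 8, k=2)): [I, C, F, G, B, A, D, E, H]
After 8 (reverse(0, 6)): [D, A, B, G, F, C, I, E, H]
After 9 (swap(4, 8)): [D, A, B, G, H, C, I, E, F]
After 10 (rotate_left(5, 7, k=1)): [D, A, B, G, H, I, E, C, F]
After 11 (rotate_left(4, 8, k=1)): [D, A, B, G, I, E, C, F, H]
After 12 (swap(0, 6)): [C, A, B, G, I, E, D, F, H]
After 13 (swap(0, 6)): [D, A, B, G, I, E, C, F, H]
After 14 (swap(3, 8)): [D, A, B, H, I, E, C, F, G]
After 15 (swap(7, 5)): [D, A, B, H, I, F, C, E, G]

Answer: [D, A, B, H, I, F, C, E, G]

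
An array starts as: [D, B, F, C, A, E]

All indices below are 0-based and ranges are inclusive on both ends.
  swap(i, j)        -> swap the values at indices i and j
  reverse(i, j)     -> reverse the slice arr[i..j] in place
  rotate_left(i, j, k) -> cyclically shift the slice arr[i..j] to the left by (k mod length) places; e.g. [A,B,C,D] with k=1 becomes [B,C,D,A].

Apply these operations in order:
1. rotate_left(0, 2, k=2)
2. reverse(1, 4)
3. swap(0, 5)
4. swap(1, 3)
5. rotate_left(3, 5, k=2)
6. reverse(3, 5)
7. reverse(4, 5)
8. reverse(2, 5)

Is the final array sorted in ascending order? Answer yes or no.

After 1 (rotate_left(0, 2, k=2)): [F, D, B, C, A, E]
After 2 (reverse(1, 4)): [F, A, C, B, D, E]
After 3 (swap(0, 5)): [E, A, C, B, D, F]
After 4 (swap(1, 3)): [E, B, C, A, D, F]
After 5 (rotate_left(3, 5, k=2)): [E, B, C, F, A, D]
After 6 (reverse(3, 5)): [E, B, C, D, A, F]
After 7 (reverse(4, 5)): [E, B, C, D, F, A]
After 8 (reverse(2, 5)): [E, B, A, F, D, C]

Answer: no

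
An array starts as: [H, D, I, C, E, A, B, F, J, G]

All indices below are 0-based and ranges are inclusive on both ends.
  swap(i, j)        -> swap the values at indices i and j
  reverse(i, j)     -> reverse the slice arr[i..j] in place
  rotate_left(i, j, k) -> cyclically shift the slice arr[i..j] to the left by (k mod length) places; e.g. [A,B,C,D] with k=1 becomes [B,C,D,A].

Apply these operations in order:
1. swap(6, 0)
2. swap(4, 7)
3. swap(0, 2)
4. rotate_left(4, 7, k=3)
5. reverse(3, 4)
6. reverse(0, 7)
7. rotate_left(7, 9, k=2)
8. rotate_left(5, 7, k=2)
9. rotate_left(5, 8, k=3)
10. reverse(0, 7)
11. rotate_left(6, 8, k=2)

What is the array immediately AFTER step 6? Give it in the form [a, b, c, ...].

After 1 (swap(6, 0)): [B, D, I, C, E, A, H, F, J, G]
After 2 (swap(4, 7)): [B, D, I, C, F, A, H, E, J, G]
After 3 (swap(0, 2)): [I, D, B, C, F, A, H, E, J, G]
After 4 (rotate_left(4, 7, k=3)): [I, D, B, C, E, F, A, H, J, G]
After 5 (reverse(3, 4)): [I, D, B, E, C, F, A, H, J, G]
After 6 (reverse(0, 7)): [H, A, F, C, E, B, D, I, J, G]

Answer: [H, A, F, C, E, B, D, I, J, G]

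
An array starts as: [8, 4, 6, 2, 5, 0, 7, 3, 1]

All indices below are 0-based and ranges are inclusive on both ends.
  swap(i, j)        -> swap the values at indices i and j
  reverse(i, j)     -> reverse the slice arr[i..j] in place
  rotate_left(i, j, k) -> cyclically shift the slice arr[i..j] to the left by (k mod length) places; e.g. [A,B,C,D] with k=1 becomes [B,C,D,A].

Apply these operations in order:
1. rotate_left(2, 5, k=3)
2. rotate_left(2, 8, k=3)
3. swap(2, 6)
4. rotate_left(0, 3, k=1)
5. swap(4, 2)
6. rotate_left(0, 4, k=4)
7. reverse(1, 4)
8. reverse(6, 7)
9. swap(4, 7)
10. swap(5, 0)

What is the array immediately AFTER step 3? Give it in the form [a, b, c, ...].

Answer: [8, 4, 0, 7, 3, 1, 5, 6, 2]

Derivation:
After 1 (rotate_left(2, 5, k=3)): [8, 4, 0, 6, 2, 5, 7, 3, 1]
After 2 (rotate_left(2, 8, k=3)): [8, 4, 5, 7, 3, 1, 0, 6, 2]
After 3 (swap(2, 6)): [8, 4, 0, 7, 3, 1, 5, 6, 2]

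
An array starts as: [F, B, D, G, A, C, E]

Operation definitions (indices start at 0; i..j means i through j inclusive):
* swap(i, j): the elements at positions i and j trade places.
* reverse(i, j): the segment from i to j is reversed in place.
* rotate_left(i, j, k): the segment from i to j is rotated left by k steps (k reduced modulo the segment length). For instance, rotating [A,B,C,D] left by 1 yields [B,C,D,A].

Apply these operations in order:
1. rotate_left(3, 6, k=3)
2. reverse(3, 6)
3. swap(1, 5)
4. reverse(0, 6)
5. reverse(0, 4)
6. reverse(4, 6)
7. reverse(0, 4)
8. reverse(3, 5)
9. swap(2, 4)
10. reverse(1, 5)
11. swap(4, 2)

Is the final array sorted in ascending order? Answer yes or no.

After 1 (rotate_left(3, 6, k=3)): [F, B, D, E, G, A, C]
After 2 (reverse(3, 6)): [F, B, D, C, A, G, E]
After 3 (swap(1, 5)): [F, G, D, C, A, B, E]
After 4 (reverse(0, 6)): [E, B, A, C, D, G, F]
After 5 (reverse(0, 4)): [D, C, A, B, E, G, F]
After 6 (reverse(4, 6)): [D, C, A, B, F, G, E]
After 7 (reverse(0, 4)): [F, B, A, C, D, G, E]
After 8 (reverse(3, 5)): [F, B, A, G, D, C, E]
After 9 (swap(2, 4)): [F, B, D, G, A, C, E]
After 10 (reverse(1, 5)): [F, C, A, G, D, B, E]
After 11 (swap(4, 2)): [F, C, D, G, A, B, E]

Answer: no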